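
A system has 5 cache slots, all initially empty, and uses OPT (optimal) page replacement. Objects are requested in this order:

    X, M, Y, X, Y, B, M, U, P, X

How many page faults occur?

6

X -> fault, frames (X)
M -> fault, frames (X M)
Y -> fault, frames (X M Y)
X -> hit
Y -> hit
B -> fault, frames (X M Y B)
M -> hit
U -> fault, frames (X M Y B U)
P -> fault, evict U, frames (X M Y B P)
X -> hit
Page faults: 6.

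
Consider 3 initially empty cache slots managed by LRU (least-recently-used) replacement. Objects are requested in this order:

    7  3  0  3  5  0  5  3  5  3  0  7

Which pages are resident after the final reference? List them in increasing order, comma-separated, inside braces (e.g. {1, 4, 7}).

7 → fault, frames [7]
3 → fault, frames [7, 3]
0 → fault, frames [7, 3, 0]
3 → hit
5 → fault, evict 7, frames [0, 3, 5]
0 → hit
5 → hit
3 → hit
5 → hit
3 → hit
0 → hit
7 → fault, evict 5, frames [3, 0, 7]

{0, 3, 7}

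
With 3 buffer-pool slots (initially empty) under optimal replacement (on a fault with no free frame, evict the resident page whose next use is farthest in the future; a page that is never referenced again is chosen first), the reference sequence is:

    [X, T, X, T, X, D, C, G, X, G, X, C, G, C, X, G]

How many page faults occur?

5

X: miss, frames (X)
T: miss, frames (X T)
X: hit
T: hit
X: hit
D: miss, frames (X T D)
C: miss, evict D, frames (X T C)
G: miss, evict T, frames (X C G)
X: hit
G: hit
X: hit
C: hit
G: hit
C: hit
X: hit
G: hit
Page faults: 5.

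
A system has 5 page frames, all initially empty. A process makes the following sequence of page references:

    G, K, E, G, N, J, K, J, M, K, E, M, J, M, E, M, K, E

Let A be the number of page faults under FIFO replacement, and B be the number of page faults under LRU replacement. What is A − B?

-1

Under FIFO: F F F . F F . . F . . . . . . . . . → 6 faults.
Under LRU: F F F . F F . . F . F . . . . . . . → 7 faults.
A − B = 6 − 7 = -1.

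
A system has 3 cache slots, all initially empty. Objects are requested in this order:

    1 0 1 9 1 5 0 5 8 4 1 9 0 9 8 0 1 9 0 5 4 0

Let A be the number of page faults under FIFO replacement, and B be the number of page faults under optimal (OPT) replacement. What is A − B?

4

Under FIFO: F F . F . F . . F F F F F . F . F F F F F . → 15 faults.
Under OPT: F F . F . F . . F F . F . . F . . F . F F . → 11 faults.
A − B = 15 − 11 = 4.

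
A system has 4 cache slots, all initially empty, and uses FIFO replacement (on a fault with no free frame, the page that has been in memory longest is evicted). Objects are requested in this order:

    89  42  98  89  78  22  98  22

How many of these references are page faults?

89: fault, frames (89)
42: fault, frames (89 42)
98: fault, frames (89 42 98)
89: hit
78: fault, frames (89 42 98 78)
22: fault, evict 89, frames (42 98 78 22)
98: hit
22: hit
Page faults: 5.

5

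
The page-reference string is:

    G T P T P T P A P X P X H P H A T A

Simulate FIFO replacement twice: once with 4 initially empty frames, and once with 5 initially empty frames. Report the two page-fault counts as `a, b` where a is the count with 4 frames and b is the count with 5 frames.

4 frames: F F F . . . . F . F . . F . . . F . → 7 faults.
5 frames: F F F . . . . F . F . . F . . . . . → 6 faults.
6 < 7: adding a frame reduced faults, as is typical.

7, 6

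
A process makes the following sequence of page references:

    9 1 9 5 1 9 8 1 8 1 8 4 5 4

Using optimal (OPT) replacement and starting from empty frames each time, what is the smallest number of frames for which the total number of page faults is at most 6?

3

f=1: 14 faults
f=2: 7 faults
f=3: 5 faults
f=4: 5 faults
f=5: 5 faults
Smallest f with faults ≤ 6 is 3.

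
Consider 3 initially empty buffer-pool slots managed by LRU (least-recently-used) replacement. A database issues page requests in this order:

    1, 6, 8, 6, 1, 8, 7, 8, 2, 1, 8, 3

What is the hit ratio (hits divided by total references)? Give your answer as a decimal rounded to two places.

0.42

1: miss, frames {1}
6: miss, frames {1,6}
8: miss, frames {1,6,8}
6: hit
1: hit
8: hit
7: miss, evict 6, frames {1,8,7}
8: hit
2: miss, evict 1, frames {7,8,2}
1: miss, evict 7, frames {8,2,1}
8: hit
3: miss, evict 2, frames {1,8,3}
Hits: 5 of 12 references → 5/12 = 0.4167.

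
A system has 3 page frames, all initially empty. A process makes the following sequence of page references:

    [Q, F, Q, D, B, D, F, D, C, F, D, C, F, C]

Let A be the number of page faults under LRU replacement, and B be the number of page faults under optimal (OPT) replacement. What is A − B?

Under LRU: F F . F F . F . F . . . . . → 6 faults.
Under OPT: F F . F F . . . F . . . . . → 5 faults.
A − B = 6 − 5 = 1.

1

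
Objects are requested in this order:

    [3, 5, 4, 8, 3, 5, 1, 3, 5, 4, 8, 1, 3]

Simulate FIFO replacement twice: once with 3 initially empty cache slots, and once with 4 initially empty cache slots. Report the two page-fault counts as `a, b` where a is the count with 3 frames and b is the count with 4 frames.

3 frames: F F F F F F F . . F F . F → 10 faults.
4 frames: F F F F . . F F F F F F F → 11 faults.
11 > 10: adding a frame increased faults — Belady's anomaly.

10, 11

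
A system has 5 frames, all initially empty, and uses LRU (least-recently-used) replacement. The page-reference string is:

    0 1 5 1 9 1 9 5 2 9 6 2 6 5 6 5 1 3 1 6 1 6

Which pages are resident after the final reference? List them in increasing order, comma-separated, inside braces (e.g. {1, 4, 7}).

0 -> fault, frames (0)
1 -> fault, frames (0 1)
5 -> fault, frames (0 1 5)
1 -> hit
9 -> fault, frames (0 5 1 9)
1 -> hit
9 -> hit
5 -> hit
2 -> fault, frames (0 1 9 5 2)
9 -> hit
6 -> fault, evict 0, frames (1 5 2 9 6)
2 -> hit
6 -> hit
5 -> hit
6 -> hit
5 -> hit
1 -> hit
3 -> fault, evict 9, frames (2 6 5 1 3)
1 -> hit
6 -> hit
1 -> hit
6 -> hit

{1, 2, 3, 5, 6}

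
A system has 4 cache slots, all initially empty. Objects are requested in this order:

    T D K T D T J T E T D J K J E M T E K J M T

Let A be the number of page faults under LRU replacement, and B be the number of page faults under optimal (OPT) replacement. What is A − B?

Under LRU: F F F . . . F . F . . . F . F F F . F F F F → 13 faults.
Under OPT: F F F . . . F . F . . . F . . F . . . F . . → 8 faults.
A − B = 13 − 8 = 5.

5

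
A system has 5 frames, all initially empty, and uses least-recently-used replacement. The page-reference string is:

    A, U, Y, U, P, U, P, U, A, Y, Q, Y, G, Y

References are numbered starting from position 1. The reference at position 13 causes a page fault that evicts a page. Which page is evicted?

P

pos 1: A: fault, frames {A}
pos 2: U: fault, frames {A,U}
pos 3: Y: fault, frames {A,U,Y}
pos 4: U: hit
pos 5: P: fault, frames {A,Y,U,P}
pos 6: U: hit
pos 7: P: hit
pos 8: U: hit
pos 9: A: hit
pos 10: Y: hit
pos 11: Q: fault, frames {P,U,A,Y,Q}
pos 12: Y: hit
pos 13: G: fault, evict P, frames {U,A,Q,Y,G}
At position 13, page P is evicted.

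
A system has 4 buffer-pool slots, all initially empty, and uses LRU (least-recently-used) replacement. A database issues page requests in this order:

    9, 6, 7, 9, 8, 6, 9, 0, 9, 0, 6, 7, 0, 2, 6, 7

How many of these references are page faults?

9: fault, frames [9]
6: fault, frames [9, 6]
7: fault, frames [9, 6, 7]
9: hit
8: fault, frames [6, 7, 9, 8]
6: hit
9: hit
0: fault, evict 7, frames [8, 6, 9, 0]
9: hit
0: hit
6: hit
7: fault, evict 8, frames [9, 0, 6, 7]
0: hit
2: fault, evict 9, frames [6, 7, 0, 2]
6: hit
7: hit
Page faults: 7.

7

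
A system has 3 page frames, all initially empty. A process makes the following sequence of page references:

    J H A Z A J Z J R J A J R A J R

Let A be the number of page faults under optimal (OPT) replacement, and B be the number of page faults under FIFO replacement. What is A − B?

-2

Under OPT: F F F F . . . . F . . . . . . . → 5 faults.
Under FIFO: F F F F . F . . F . F . . . . . → 7 faults.
A − B = 5 − 7 = -2.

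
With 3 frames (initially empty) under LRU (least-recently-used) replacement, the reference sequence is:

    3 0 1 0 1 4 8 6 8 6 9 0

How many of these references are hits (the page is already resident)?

4

3 → fault, frames (3)
0 → fault, frames (3 0)
1 → fault, frames (3 0 1)
0 → hit
1 → hit
4 → fault, evict 3, frames (0 1 4)
8 → fault, evict 0, frames (1 4 8)
6 → fault, evict 1, frames (4 8 6)
8 → hit
6 → hit
9 → fault, evict 4, frames (8 6 9)
0 → fault, evict 8, frames (6 9 0)
Hits: 4.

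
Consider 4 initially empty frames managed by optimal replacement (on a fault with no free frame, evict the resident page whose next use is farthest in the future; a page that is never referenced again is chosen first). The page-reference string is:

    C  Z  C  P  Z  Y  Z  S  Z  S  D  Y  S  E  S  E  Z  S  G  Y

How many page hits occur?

C -> miss, frames {C}
Z -> miss, frames {C,Z}
C -> hit
P -> miss, frames {C,Z,P}
Z -> hit
Y -> miss, frames {C,Z,P,Y}
Z -> hit
S -> miss, evict P, frames {C,Z,Y,S}
Z -> hit
S -> hit
D -> miss, evict C, frames {Z,Y,S,D}
Y -> hit
S -> hit
E -> miss, evict D, frames {Z,Y,S,E}
S -> hit
E -> hit
Z -> hit
S -> hit
G -> miss, evict E, frames {Z,Y,S,G}
Y -> hit
Hits: 12.

12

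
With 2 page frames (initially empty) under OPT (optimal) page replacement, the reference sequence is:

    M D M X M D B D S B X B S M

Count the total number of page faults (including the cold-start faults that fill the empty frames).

M -> miss, frames {M}
D -> miss, frames {M,D}
M -> hit
X -> miss, evict D, frames {M,X}
M -> hit
D -> miss, evict M, frames {X,D}
B -> miss, evict X, frames {D,B}
D -> hit
S -> miss, evict D, frames {B,S}
B -> hit
X -> miss, evict S, frames {B,X}
B -> hit
S -> miss, evict X, frames {B,S}
M -> miss, evict S, frames {B,M}
Page faults: 9.

9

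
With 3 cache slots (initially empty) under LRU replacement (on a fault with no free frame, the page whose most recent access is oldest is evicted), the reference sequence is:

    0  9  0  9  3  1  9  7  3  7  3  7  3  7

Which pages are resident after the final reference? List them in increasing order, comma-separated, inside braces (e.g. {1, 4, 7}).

{3, 7, 9}

0 -> fault, frames [0]
9 -> fault, frames [0, 9]
0 -> hit
9 -> hit
3 -> fault, frames [0, 9, 3]
1 -> fault, evict 0, frames [9, 3, 1]
9 -> hit
7 -> fault, evict 3, frames [1, 9, 7]
3 -> fault, evict 1, frames [9, 7, 3]
7 -> hit
3 -> hit
7 -> hit
3 -> hit
7 -> hit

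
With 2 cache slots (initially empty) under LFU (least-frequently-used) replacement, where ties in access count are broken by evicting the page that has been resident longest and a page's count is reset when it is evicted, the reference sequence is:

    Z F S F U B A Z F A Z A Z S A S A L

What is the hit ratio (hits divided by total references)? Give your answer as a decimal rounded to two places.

Z: fault, frames [Z]
F: fault, frames [Z, F]
S: fault, evict Z, frames [F, S]
F: hit
U: fault, evict S, frames [F, U]
B: fault, evict U, frames [F, B]
A: fault, evict B, frames [F, A]
Z: fault, evict A, frames [F, Z]
F: hit
A: fault, evict Z, frames [F, A]
Z: fault, evict A, frames [F, Z]
A: fault, evict Z, frames [F, A]
Z: fault, evict A, frames [F, Z]
S: fault, evict Z, frames [F, S]
A: fault, evict S, frames [F, A]
S: fault, evict A, frames [F, S]
A: fault, evict S, frames [F, A]
L: fault, evict A, frames [F, L]
Hits: 2 of 18 references → 2/18 = 0.1111.

0.11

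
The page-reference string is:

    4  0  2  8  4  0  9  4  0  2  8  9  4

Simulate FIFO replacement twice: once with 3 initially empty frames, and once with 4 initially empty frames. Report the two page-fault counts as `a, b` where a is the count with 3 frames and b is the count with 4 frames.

10, 11

3 frames: F F F F F F F . . F F . F → 10 faults.
4 frames: F F F F . . F F F F F F F → 11 faults.
11 > 10: adding a frame increased faults — Belady's anomaly.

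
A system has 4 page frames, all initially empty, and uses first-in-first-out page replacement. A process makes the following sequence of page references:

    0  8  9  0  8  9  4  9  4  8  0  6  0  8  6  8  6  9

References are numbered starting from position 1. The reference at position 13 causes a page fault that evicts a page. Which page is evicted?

pos 1: 0 → miss, frames [0]
pos 2: 8 → miss, frames [0, 8]
pos 3: 9 → miss, frames [0, 8, 9]
pos 4: 0 → hit
pos 5: 8 → hit
pos 6: 9 → hit
pos 7: 4 → miss, frames [0, 8, 9, 4]
pos 8: 9 → hit
pos 9: 4 → hit
pos 10: 8 → hit
pos 11: 0 → hit
pos 12: 6 → miss, evict 0, frames [8, 9, 4, 6]
pos 13: 0 → miss, evict 8, frames [9, 4, 6, 0]
At position 13, page 8 is evicted.

8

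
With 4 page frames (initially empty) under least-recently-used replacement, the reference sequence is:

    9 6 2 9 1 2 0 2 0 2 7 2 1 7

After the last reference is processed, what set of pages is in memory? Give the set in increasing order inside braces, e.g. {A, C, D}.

{0, 1, 2, 7}

9 → fault, frames {9}
6 → fault, frames {9,6}
2 → fault, frames {9,6,2}
9 → hit
1 → fault, frames {6,2,9,1}
2 → hit
0 → fault, evict 6, frames {9,1,2,0}
2 → hit
0 → hit
2 → hit
7 → fault, evict 9, frames {1,0,2,7}
2 → hit
1 → hit
7 → hit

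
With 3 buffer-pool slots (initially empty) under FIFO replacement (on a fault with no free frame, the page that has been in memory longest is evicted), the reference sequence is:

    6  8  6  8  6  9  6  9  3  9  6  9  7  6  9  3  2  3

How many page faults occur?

6 -> fault, frames [6]
8 -> fault, frames [6, 8]
6 -> hit
8 -> hit
6 -> hit
9 -> fault, frames [6, 8, 9]
6 -> hit
9 -> hit
3 -> fault, evict 6, frames [8, 9, 3]
9 -> hit
6 -> fault, evict 8, frames [9, 3, 6]
9 -> hit
7 -> fault, evict 9, frames [3, 6, 7]
6 -> hit
9 -> fault, evict 3, frames [6, 7, 9]
3 -> fault, evict 6, frames [7, 9, 3]
2 -> fault, evict 7, frames [9, 3, 2]
3 -> hit
Page faults: 9.

9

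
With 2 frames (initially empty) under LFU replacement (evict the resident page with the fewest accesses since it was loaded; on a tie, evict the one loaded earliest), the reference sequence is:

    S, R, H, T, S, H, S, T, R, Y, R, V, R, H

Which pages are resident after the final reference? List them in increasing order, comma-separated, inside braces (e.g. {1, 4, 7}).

S → miss, frames [S]
R → miss, frames [S, R]
H → miss, evict S, frames [R, H]
T → miss, evict R, frames [H, T]
S → miss, evict H, frames [T, S]
H → miss, evict T, frames [S, H]
S → hit
T → miss, evict H, frames [S, T]
R → miss, evict T, frames [S, R]
Y → miss, evict R, frames [S, Y]
R → miss, evict Y, frames [S, R]
V → miss, evict R, frames [S, V]
R → miss, evict V, frames [S, R]
H → miss, evict R, frames [S, H]

{H, S}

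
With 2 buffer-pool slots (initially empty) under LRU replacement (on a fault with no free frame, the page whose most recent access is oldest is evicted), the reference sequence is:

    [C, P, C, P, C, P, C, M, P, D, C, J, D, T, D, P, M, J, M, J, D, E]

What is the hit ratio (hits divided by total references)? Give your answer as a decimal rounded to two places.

0.36

C -> miss, frames (C)
P -> miss, frames (C P)
C -> hit
P -> hit
C -> hit
P -> hit
C -> hit
M -> miss, evict P, frames (C M)
P -> miss, evict C, frames (M P)
D -> miss, evict M, frames (P D)
C -> miss, evict P, frames (D C)
J -> miss, evict D, frames (C J)
D -> miss, evict C, frames (J D)
T -> miss, evict J, frames (D T)
D -> hit
P -> miss, evict T, frames (D P)
M -> miss, evict D, frames (P M)
J -> miss, evict P, frames (M J)
M -> hit
J -> hit
D -> miss, evict M, frames (J D)
E -> miss, evict J, frames (D E)
Hits: 8 of 22 references → 8/22 = 0.3636.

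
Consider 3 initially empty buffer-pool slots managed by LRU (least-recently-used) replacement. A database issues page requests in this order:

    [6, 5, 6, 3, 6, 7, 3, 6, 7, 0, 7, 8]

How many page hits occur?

6 -> miss, frames (6)
5 -> miss, frames (6 5)
6 -> hit
3 -> miss, frames (5 6 3)
6 -> hit
7 -> miss, evict 5, frames (3 6 7)
3 -> hit
6 -> hit
7 -> hit
0 -> miss, evict 3, frames (6 7 0)
7 -> hit
8 -> miss, evict 6, frames (0 7 8)
Hits: 6.

6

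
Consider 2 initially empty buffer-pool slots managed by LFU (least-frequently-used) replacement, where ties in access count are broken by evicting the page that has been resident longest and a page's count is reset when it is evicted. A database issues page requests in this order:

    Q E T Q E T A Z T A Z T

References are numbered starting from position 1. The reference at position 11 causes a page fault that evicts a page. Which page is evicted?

pos 1: Q -> fault, frames (Q)
pos 2: E -> fault, frames (Q E)
pos 3: T -> fault, evict Q, frames (E T)
pos 4: Q -> fault, evict E, frames (T Q)
pos 5: E -> fault, evict T, frames (Q E)
pos 6: T -> fault, evict Q, frames (E T)
pos 7: A -> fault, evict E, frames (T A)
pos 8: Z -> fault, evict T, frames (A Z)
pos 9: T -> fault, evict A, frames (Z T)
pos 10: A -> fault, evict Z, frames (T A)
pos 11: Z -> fault, evict T, frames (A Z)
At position 11, page T is evicted.

T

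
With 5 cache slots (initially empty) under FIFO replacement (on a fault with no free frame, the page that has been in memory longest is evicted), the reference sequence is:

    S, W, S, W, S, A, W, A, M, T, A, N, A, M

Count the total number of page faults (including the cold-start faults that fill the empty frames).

S → fault, frames {S}
W → fault, frames {S,W}
S → hit
W → hit
S → hit
A → fault, frames {S,W,A}
W → hit
A → hit
M → fault, frames {S,W,A,M}
T → fault, frames {S,W,A,M,T}
A → hit
N → fault, evict S, frames {W,A,M,T,N}
A → hit
M → hit
Page faults: 6.

6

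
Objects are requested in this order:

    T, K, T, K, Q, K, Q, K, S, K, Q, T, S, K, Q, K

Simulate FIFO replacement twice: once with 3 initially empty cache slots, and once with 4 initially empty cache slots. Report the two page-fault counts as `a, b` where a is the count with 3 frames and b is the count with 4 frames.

7, 4

3 frames: F F . . F . . . F . . F . F F . → 7 faults.
4 frames: F F . . F . . . F . . . . . . . → 4 faults.
4 < 7: adding a frame reduced faults, as is typical.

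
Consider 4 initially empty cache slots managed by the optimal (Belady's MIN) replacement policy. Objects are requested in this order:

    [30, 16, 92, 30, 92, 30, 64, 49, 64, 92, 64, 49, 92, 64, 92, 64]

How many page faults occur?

5

30 → miss, frames [30]
16 → miss, frames [30, 16]
92 → miss, frames [30, 16, 92]
30 → hit
92 → hit
30 → hit
64 → miss, frames [30, 16, 92, 64]
49 → miss, evict 16, frames [30, 92, 64, 49]
64 → hit
92 → hit
64 → hit
49 → hit
92 → hit
64 → hit
92 → hit
64 → hit
Page faults: 5.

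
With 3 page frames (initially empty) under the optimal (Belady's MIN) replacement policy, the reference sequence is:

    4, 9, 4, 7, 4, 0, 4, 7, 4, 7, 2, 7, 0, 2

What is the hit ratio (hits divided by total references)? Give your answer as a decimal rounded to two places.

4 -> miss, frames (4)
9 -> miss, frames (4 9)
4 -> hit
7 -> miss, frames (4 9 7)
4 -> hit
0 -> miss, evict 9, frames (4 7 0)
4 -> hit
7 -> hit
4 -> hit
7 -> hit
2 -> miss, evict 4, frames (7 0 2)
7 -> hit
0 -> hit
2 -> hit
Hits: 9 of 14 references → 9/14 = 0.6429.

0.64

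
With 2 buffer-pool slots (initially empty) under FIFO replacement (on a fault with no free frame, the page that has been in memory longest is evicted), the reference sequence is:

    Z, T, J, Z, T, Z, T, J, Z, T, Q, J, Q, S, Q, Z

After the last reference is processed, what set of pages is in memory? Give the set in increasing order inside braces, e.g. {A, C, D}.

{Q, Z}

Z: fault, frames [Z]
T: fault, frames [Z, T]
J: fault, evict Z, frames [T, J]
Z: fault, evict T, frames [J, Z]
T: fault, evict J, frames [Z, T]
Z: hit
T: hit
J: fault, evict Z, frames [T, J]
Z: fault, evict T, frames [J, Z]
T: fault, evict J, frames [Z, T]
Q: fault, evict Z, frames [T, Q]
J: fault, evict T, frames [Q, J]
Q: hit
S: fault, evict Q, frames [J, S]
Q: fault, evict J, frames [S, Q]
Z: fault, evict S, frames [Q, Z]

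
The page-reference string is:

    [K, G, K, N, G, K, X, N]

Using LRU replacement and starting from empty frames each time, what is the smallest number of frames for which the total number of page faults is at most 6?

3

f=1: 8 faults
f=2: 7 faults
f=3: 5 faults
f=4: 4 faults
Smallest f with faults ≤ 6 is 3.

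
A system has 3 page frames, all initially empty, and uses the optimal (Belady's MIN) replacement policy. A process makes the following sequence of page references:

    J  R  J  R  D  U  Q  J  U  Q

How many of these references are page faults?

5

J → fault, frames (J)
R → fault, frames (J R)
J → hit
R → hit
D → fault, frames (J R D)
U → fault, evict D, frames (J R U)
Q → fault, evict R, frames (J U Q)
J → hit
U → hit
Q → hit
Page faults: 5.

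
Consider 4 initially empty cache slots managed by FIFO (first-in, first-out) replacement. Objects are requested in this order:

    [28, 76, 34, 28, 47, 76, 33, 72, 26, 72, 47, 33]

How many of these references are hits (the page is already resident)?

5

28: miss, frames [28]
76: miss, frames [28, 76]
34: miss, frames [28, 76, 34]
28: hit
47: miss, frames [28, 76, 34, 47]
76: hit
33: miss, evict 28, frames [76, 34, 47, 33]
72: miss, evict 76, frames [34, 47, 33, 72]
26: miss, evict 34, frames [47, 33, 72, 26]
72: hit
47: hit
33: hit
Hits: 5.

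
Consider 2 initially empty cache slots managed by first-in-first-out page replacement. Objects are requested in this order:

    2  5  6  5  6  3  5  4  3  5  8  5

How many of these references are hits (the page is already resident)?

3

2 → miss, frames (2)
5 → miss, frames (2 5)
6 → miss, evict 2, frames (5 6)
5 → hit
6 → hit
3 → miss, evict 5, frames (6 3)
5 → miss, evict 6, frames (3 5)
4 → miss, evict 3, frames (5 4)
3 → miss, evict 5, frames (4 3)
5 → miss, evict 4, frames (3 5)
8 → miss, evict 3, frames (5 8)
5 → hit
Hits: 3.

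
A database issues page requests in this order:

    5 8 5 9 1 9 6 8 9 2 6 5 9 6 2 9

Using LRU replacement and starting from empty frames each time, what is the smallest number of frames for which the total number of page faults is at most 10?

4

f=1: 16 faults
f=2: 14 faults
f=3: 11 faults
f=4: 8 faults
f=5: 7 faults
f=6: 6 faults
Smallest f with faults ≤ 10 is 4.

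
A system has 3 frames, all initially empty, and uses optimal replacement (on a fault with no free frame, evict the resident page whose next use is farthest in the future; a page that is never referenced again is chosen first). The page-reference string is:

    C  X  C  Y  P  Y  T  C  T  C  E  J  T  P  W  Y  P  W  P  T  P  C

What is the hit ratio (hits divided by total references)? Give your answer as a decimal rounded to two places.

C -> miss, frames (C)
X -> miss, frames (C X)
C -> hit
Y -> miss, frames (C X Y)
P -> miss, evict X, frames (C Y P)
Y -> hit
T -> miss, evict Y, frames (C P T)
C -> hit
T -> hit
C -> hit
E -> miss, evict C, frames (P T E)
J -> miss, evict E, frames (P T J)
T -> hit
P -> hit
W -> miss, evict J, frames (P T W)
Y -> miss, evict T, frames (P W Y)
P -> hit
W -> hit
P -> hit
T -> miss, evict Y, frames (P W T)
P -> hit
C -> miss, evict T, frames (P W C)
Hits: 11 of 22 references → 11/22 = 0.5000.

0.50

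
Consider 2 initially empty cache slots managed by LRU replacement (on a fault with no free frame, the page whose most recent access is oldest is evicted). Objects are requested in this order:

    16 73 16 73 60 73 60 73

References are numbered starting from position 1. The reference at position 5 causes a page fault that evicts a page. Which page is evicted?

16

pos 1: 16 -> fault, frames {16}
pos 2: 73 -> fault, frames {16,73}
pos 3: 16 -> hit
pos 4: 73 -> hit
pos 5: 60 -> fault, evict 16, frames {73,60}
At position 5, page 16 is evicted.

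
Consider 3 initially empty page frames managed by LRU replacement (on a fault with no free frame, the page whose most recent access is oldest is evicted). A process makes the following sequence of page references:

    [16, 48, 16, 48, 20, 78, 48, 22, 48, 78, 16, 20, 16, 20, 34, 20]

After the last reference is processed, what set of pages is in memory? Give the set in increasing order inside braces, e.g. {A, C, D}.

{16, 20, 34}

16: miss, frames [16]
48: miss, frames [16, 48]
16: hit
48: hit
20: miss, frames [16, 48, 20]
78: miss, evict 16, frames [48, 20, 78]
48: hit
22: miss, evict 20, frames [78, 48, 22]
48: hit
78: hit
16: miss, evict 22, frames [48, 78, 16]
20: miss, evict 48, frames [78, 16, 20]
16: hit
20: hit
34: miss, evict 78, frames [16, 20, 34]
20: hit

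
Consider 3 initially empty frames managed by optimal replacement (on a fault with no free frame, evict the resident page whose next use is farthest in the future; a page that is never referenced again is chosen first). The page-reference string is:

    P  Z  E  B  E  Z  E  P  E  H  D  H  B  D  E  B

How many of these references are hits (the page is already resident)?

8

P: miss, frames {P}
Z: miss, frames {P,Z}
E: miss, frames {P,Z,E}
B: miss, evict P, frames {Z,E,B}
E: hit
Z: hit
E: hit
P: miss, evict Z, frames {E,B,P}
E: hit
H: miss, evict P, frames {E,B,H}
D: miss, evict E, frames {B,H,D}
H: hit
B: hit
D: hit
E: miss, evict D, frames {B,H,E}
B: hit
Hits: 8.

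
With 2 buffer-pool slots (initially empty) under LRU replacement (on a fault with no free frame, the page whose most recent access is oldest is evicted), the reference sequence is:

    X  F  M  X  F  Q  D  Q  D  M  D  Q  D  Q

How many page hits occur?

X: fault, frames (X)
F: fault, frames (X F)
M: fault, evict X, frames (F M)
X: fault, evict F, frames (M X)
F: fault, evict M, frames (X F)
Q: fault, evict X, frames (F Q)
D: fault, evict F, frames (Q D)
Q: hit
D: hit
M: fault, evict Q, frames (D M)
D: hit
Q: fault, evict M, frames (D Q)
D: hit
Q: hit
Hits: 5.

5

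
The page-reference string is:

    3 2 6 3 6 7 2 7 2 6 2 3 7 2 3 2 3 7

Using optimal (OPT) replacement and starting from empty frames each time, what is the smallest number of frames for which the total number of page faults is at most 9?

f=1: 18 faults
f=2: 10 faults
f=3: 5 faults
f=4: 4 faults
Smallest f with faults ≤ 9 is 3.

3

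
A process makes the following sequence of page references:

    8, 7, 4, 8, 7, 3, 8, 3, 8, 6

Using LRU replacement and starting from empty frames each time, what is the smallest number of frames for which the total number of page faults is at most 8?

f=1: 10 faults
f=2: 8 faults
f=3: 5 faults
f=4: 5 faults
f=5: 5 faults
Smallest f with faults ≤ 8 is 2.

2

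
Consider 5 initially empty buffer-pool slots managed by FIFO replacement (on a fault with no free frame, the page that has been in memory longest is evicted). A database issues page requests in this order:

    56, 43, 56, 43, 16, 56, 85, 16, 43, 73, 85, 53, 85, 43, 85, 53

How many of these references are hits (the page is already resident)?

10

56 → fault, frames [56]
43 → fault, frames [56, 43]
56 → hit
43 → hit
16 → fault, frames [56, 43, 16]
56 → hit
85 → fault, frames [56, 43, 16, 85]
16 → hit
43 → hit
73 → fault, frames [56, 43, 16, 85, 73]
85 → hit
53 → fault, evict 56, frames [43, 16, 85, 73, 53]
85 → hit
43 → hit
85 → hit
53 → hit
Hits: 10.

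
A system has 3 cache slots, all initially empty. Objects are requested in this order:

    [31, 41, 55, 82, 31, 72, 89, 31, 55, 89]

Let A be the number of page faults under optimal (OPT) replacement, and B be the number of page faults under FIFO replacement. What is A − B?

-2

Under OPT: F F F F . F F . . . → 6 faults.
Under FIFO: F F F F F F F . F . → 8 faults.
A − B = 6 − 8 = -2.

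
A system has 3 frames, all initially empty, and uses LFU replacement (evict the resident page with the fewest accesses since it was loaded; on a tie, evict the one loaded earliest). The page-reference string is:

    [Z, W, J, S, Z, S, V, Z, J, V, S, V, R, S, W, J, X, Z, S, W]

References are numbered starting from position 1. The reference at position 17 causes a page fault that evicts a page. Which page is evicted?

J

pos 1: Z → miss, frames (Z)
pos 2: W → miss, frames (Z W)
pos 3: J → miss, frames (Z W J)
pos 4: S → miss, evict Z, frames (W J S)
pos 5: Z → miss, evict W, frames (J S Z)
pos 6: S → hit
pos 7: V → miss, evict J, frames (S Z V)
pos 8: Z → hit
pos 9: J → miss, evict V, frames (S Z J)
pos 10: V → miss, evict J, frames (S Z V)
pos 11: S → hit
pos 12: V → hit
pos 13: R → miss, evict Z, frames (S V R)
pos 14: S → hit
pos 15: W → miss, evict R, frames (S V W)
pos 16: J → miss, evict W, frames (S V J)
pos 17: X → miss, evict J, frames (S V X)
At position 17, page J is evicted.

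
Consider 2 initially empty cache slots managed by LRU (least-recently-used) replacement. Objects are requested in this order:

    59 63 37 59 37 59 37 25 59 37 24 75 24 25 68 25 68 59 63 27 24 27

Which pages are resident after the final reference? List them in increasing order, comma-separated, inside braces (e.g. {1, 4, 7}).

59 → fault, frames {59}
63 → fault, frames {59,63}
37 → fault, evict 59, frames {63,37}
59 → fault, evict 63, frames {37,59}
37 → hit
59 → hit
37 → hit
25 → fault, evict 59, frames {37,25}
59 → fault, evict 37, frames {25,59}
37 → fault, evict 25, frames {59,37}
24 → fault, evict 59, frames {37,24}
75 → fault, evict 37, frames {24,75}
24 → hit
25 → fault, evict 75, frames {24,25}
68 → fault, evict 24, frames {25,68}
25 → hit
68 → hit
59 → fault, evict 25, frames {68,59}
63 → fault, evict 68, frames {59,63}
27 → fault, evict 59, frames {63,27}
24 → fault, evict 63, frames {27,24}
27 → hit

{24, 27}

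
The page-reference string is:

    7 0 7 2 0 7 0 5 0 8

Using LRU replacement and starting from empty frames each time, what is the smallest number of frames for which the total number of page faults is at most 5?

3

f=1: 10 faults
f=2: 7 faults
f=3: 5 faults
f=4: 5 faults
f=5: 5 faults
Smallest f with faults ≤ 5 is 3.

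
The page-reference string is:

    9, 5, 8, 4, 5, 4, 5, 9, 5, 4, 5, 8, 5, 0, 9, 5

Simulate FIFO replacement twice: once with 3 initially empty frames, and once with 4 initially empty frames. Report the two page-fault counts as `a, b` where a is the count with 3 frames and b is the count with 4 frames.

3 frames: F F F F . . . F F . . F . F F F → 10 faults.
4 frames: F F F F . . . . . . . . . F F F → 7 faults.
7 < 10: adding a frame reduced faults, as is typical.

10, 7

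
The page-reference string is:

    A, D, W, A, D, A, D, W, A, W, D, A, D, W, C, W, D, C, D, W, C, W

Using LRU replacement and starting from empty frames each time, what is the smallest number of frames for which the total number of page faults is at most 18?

2

f=1: 22 faults
f=2: 15 faults
f=3: 4 faults
f=4: 4 faults
Smallest f with faults ≤ 18 is 2.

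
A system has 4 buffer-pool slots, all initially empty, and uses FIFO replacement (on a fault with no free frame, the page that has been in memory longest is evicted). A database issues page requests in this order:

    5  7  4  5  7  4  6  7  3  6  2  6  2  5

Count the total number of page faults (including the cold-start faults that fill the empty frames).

5 -> fault, frames [5]
7 -> fault, frames [5, 7]
4 -> fault, frames [5, 7, 4]
5 -> hit
7 -> hit
4 -> hit
6 -> fault, frames [5, 7, 4, 6]
7 -> hit
3 -> fault, evict 5, frames [7, 4, 6, 3]
6 -> hit
2 -> fault, evict 7, frames [4, 6, 3, 2]
6 -> hit
2 -> hit
5 -> fault, evict 4, frames [6, 3, 2, 5]
Page faults: 7.

7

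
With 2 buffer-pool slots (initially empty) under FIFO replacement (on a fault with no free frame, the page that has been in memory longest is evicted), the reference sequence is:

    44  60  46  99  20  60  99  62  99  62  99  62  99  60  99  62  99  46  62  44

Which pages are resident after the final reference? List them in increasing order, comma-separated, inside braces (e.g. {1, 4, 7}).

44: fault, frames (44)
60: fault, frames (44 60)
46: fault, evict 44, frames (60 46)
99: fault, evict 60, frames (46 99)
20: fault, evict 46, frames (99 20)
60: fault, evict 99, frames (20 60)
99: fault, evict 20, frames (60 99)
62: fault, evict 60, frames (99 62)
99: hit
62: hit
99: hit
62: hit
99: hit
60: fault, evict 99, frames (62 60)
99: fault, evict 62, frames (60 99)
62: fault, evict 60, frames (99 62)
99: hit
46: fault, evict 99, frames (62 46)
62: hit
44: fault, evict 62, frames (46 44)

{44, 46}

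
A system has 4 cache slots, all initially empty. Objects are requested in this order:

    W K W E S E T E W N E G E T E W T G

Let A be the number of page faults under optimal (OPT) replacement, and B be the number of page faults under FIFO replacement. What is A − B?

Under OPT: F F . F F . F . . F . F . . . . . . → 7 faults.
Under FIFO: F F . F F . F . F F F F . F . F . . → 11 faults.
A − B = 7 − 11 = -4.

-4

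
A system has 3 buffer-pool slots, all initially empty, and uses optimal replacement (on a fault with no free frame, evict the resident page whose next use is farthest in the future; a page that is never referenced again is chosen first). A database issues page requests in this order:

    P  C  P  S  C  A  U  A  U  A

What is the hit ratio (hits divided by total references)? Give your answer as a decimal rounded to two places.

P -> fault, frames (P)
C -> fault, frames (P C)
P -> hit
S -> fault, frames (P C S)
C -> hit
A -> fault, evict S, frames (P C A)
U -> fault, evict C, frames (P A U)
A -> hit
U -> hit
A -> hit
Hits: 5 of 10 references → 5/10 = 0.5000.

0.50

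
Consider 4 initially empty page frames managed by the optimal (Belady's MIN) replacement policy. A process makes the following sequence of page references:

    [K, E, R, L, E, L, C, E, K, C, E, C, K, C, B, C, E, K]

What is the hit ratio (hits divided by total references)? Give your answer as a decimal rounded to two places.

K -> miss, frames [K]
E -> miss, frames [K, E]
R -> miss, frames [K, E, R]
L -> miss, frames [K, E, R, L]
E -> hit
L -> hit
C -> miss, evict L, frames [K, E, R, C]
E -> hit
K -> hit
C -> hit
E -> hit
C -> hit
K -> hit
C -> hit
B -> miss, evict R, frames [K, E, C, B]
C -> hit
E -> hit
K -> hit
Hits: 12 of 18 references → 12/18 = 0.6667.

0.67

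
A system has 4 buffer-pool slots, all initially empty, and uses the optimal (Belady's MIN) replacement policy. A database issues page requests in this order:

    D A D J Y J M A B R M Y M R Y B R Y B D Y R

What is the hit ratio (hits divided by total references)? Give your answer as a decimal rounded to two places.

0.64

D -> fault, frames (D)
A -> fault, frames (D A)
D -> hit
J -> fault, frames (D A J)
Y -> fault, frames (D A J Y)
J -> hit
M -> fault, evict J, frames (D A Y M)
A -> hit
B -> fault, evict A, frames (D Y M B)
R -> fault, evict D, frames (Y M B R)
M -> hit
Y -> hit
M -> hit
R -> hit
Y -> hit
B -> hit
R -> hit
Y -> hit
B -> hit
D -> fault, evict B, frames (Y M R D)
Y -> hit
R -> hit
Hits: 14 of 22 references → 14/22 = 0.6364.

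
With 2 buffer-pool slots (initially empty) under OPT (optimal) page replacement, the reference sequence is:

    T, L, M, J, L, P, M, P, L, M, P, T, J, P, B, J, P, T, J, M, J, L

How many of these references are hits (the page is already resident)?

7

T -> miss, frames (T)
L -> miss, frames (T L)
M -> miss, evict T, frames (L M)
J -> miss, evict M, frames (L J)
L -> hit
P -> miss, evict J, frames (L P)
M -> miss, evict L, frames (P M)
P -> hit
L -> miss, evict P, frames (M L)
M -> hit
P -> miss, evict L, frames (M P)
T -> miss, evict M, frames (P T)
J -> miss, evict T, frames (P J)
P -> hit
B -> miss, evict P, frames (J B)
J -> hit
P -> miss, evict B, frames (J P)
T -> miss, evict P, frames (J T)
J -> hit
M -> miss, evict T, frames (J M)
J -> hit
L -> miss, evict M, frames (J L)
Hits: 7.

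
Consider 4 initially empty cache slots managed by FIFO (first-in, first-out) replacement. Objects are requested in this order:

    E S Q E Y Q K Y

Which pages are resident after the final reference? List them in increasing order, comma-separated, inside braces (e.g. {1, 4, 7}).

{K, Q, S, Y}

E -> miss, frames (E)
S -> miss, frames (E S)
Q -> miss, frames (E S Q)
E -> hit
Y -> miss, frames (E S Q Y)
Q -> hit
K -> miss, evict E, frames (S Q Y K)
Y -> hit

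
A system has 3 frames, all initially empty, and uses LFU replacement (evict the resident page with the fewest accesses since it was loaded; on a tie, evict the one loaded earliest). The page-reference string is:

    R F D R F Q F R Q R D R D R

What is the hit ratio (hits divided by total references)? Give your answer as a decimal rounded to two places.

0.64

R → fault, frames [R]
F → fault, frames [R, F]
D → fault, frames [R, F, D]
R → hit
F → hit
Q → fault, evict D, frames [R, F, Q]
F → hit
R → hit
Q → hit
R → hit
D → fault, evict Q, frames [R, F, D]
R → hit
D → hit
R → hit
Hits: 9 of 14 references → 9/14 = 0.6429.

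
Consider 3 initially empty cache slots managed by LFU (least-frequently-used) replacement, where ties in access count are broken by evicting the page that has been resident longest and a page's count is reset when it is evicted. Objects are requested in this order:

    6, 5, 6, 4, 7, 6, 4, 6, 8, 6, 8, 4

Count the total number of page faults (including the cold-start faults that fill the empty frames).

6 → fault, frames {6}
5 → fault, frames {6,5}
6 → hit
4 → fault, frames {6,5,4}
7 → fault, evict 5, frames {6,4,7}
6 → hit
4 → hit
6 → hit
8 → fault, evict 7, frames {6,4,8}
6 → hit
8 → hit
4 → hit
Page faults: 5.

5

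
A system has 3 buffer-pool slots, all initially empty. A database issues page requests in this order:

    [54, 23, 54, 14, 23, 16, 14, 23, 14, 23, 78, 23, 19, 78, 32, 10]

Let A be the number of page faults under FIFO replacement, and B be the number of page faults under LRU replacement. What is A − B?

1

Under FIFO: F F . F . F . . . . F F F . F F → 9 faults.
Under LRU: F F . F . F . . . . F . F . F F → 8 faults.
A − B = 9 − 8 = 1.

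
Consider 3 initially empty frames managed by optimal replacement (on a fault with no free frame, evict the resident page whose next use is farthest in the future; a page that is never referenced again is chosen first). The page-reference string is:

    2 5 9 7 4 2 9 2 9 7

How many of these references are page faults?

6

2: miss, frames [2]
5: miss, frames [2, 5]
9: miss, frames [2, 5, 9]
7: miss, evict 5, frames [2, 9, 7]
4: miss, evict 7, frames [2, 9, 4]
2: hit
9: hit
2: hit
9: hit
7: miss, evict 4, frames [2, 9, 7]
Page faults: 6.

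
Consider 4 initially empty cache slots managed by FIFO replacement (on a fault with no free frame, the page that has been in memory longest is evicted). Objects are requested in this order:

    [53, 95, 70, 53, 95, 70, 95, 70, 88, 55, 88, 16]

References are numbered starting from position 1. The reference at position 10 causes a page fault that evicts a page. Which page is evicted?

pos 1: 53 → fault, frames [53]
pos 2: 95 → fault, frames [53, 95]
pos 3: 70 → fault, frames [53, 95, 70]
pos 4: 53 → hit
pos 5: 95 → hit
pos 6: 70 → hit
pos 7: 95 → hit
pos 8: 70 → hit
pos 9: 88 → fault, frames [53, 95, 70, 88]
pos 10: 55 → fault, evict 53, frames [95, 70, 88, 55]
At position 10, page 53 is evicted.

53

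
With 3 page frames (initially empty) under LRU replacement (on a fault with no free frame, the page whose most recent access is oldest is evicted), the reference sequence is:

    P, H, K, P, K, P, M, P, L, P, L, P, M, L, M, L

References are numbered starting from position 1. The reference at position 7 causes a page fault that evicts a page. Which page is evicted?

H

pos 1: P → miss, frames {P}
pos 2: H → miss, frames {P,H}
pos 3: K → miss, frames {P,H,K}
pos 4: P → hit
pos 5: K → hit
pos 6: P → hit
pos 7: M → miss, evict H, frames {K,P,M}
At position 7, page H is evicted.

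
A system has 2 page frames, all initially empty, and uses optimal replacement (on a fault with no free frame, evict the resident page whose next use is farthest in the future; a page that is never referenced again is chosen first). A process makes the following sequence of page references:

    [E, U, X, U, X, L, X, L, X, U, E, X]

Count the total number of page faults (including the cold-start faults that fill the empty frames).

E → miss, frames {E}
U → miss, frames {E,U}
X → miss, evict E, frames {U,X}
U → hit
X → hit
L → miss, evict U, frames {X,L}
X → hit
L → hit
X → hit
U → miss, evict L, frames {X,U}
E → miss, evict U, frames {X,E}
X → hit
Page faults: 6.

6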